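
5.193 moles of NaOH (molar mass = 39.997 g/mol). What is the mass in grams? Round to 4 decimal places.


mass = n * M
mass = 5.193 * 39.997
mass = 207.704421 g, rounded to 4 dp:

207.7044 g


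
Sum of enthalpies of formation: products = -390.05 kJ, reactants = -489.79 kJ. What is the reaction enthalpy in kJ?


dH_rxn = sum(dH_f products) - sum(dH_f reactants)
dH_rxn = -390.05 - (-489.79)
dH_rxn = 99.74 kJ:

99.74 kJ


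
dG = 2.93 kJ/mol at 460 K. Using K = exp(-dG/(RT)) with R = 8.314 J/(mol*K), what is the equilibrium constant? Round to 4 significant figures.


dG is in kJ/mol; multiply by 1000 to match R in J/(mol*K).
RT = 8.314 * 460 = 3824.44 J/mol
exponent = -dG*1000 / (RT) = -(2.93*1000) / 3824.44 = -0.76612524
K = exp(-0.76612524)
K = 0.46481061, rounded to 4 significant figures:

0.4648


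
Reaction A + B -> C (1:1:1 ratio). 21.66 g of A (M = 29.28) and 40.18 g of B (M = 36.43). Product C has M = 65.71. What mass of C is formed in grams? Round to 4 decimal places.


Find moles of each reactant; the smaller value is the limiting reagent in a 1:1:1 reaction, so moles_C equals moles of the limiter.
n_A = mass_A / M_A = 21.66 / 29.28 = 0.739754 mol
n_B = mass_B / M_B = 40.18 / 36.43 = 1.102937 mol
Limiting reagent: A (smaller), n_limiting = 0.739754 mol
mass_C = n_limiting * M_C = 0.739754 * 65.71
mass_C = 48.60923534 g, rounded to 4 dp:

48.6092 g


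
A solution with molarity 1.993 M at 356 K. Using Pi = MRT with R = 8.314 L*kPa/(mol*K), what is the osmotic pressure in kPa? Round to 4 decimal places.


Osmotic pressure (van't Hoff): Pi = M*R*T.
RT = 8.314 * 356 = 2959.784
Pi = 1.993 * 2959.784
Pi = 5898.849512 kPa, rounded to 4 dp:

5898.8495 kPa


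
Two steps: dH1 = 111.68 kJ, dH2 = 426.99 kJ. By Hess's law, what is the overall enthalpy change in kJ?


Hess's law: enthalpy is a state function, so add the step enthalpies.
dH_total = dH1 + dH2 = 111.68 + (426.99)
dH_total = 538.67 kJ:

538.67 kJ


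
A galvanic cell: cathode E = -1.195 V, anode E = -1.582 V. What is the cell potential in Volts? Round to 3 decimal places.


Standard cell potential: E_cell = E_cathode - E_anode.
E_cell = -1.195 - (-1.582)
E_cell = 0.387 V, rounded to 3 dp:

0.387 V


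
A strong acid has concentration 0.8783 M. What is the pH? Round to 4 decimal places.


A strong acid dissociates completely, so [H+] equals the given concentration.
pH = -log10([H+]) = -log10(0.8783)
pH = 0.05635712, rounded to 4 dp:

0.0564


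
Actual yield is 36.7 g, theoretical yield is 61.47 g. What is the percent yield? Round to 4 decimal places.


% yield = 100 * actual / theoretical
% yield = 100 * 36.7 / 61.47
% yield = 59.70392061 %, rounded to 4 dp:

59.7039 %


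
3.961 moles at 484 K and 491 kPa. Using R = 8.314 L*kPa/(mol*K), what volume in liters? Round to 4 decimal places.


PV = nRT, solve for V = nRT / P.
nRT = 3.961 * 8.314 * 484 = 15938.9689
V = 15938.9689 / 491
V = 32.46225845 L, rounded to 4 dp:

32.4623 L


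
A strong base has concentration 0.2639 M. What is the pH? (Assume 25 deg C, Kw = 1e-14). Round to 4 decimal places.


A strong base dissociates completely, so [OH-] equals the given concentration.
pOH = -log10([OH-]) = -log10(0.2639) = 0.578561
pH = 14 - pOH = 14 - 0.578561
pH = 13.421439, rounded to 4 dp:

13.4214


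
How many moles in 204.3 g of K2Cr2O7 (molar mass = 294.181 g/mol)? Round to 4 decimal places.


n = mass / M
n = 204.3 / 294.181
n = 0.69447041 mol, rounded to 4 dp:

0.6945 mol


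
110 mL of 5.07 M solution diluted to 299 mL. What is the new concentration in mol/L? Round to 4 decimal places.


Dilution: M1*V1 = M2*V2, solve for M2.
M2 = M1*V1 / V2
M2 = 5.07 * 110 / 299
M2 = 557.7 / 299
M2 = 1.86521739 mol/L, rounded to 4 dp:

1.8652 mol/L


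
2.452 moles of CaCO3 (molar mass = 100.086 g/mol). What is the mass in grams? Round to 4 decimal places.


mass = n * M
mass = 2.452 * 100.086
mass = 245.410872 g, rounded to 4 dp:

245.4109 g


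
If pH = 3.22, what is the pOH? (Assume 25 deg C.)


At 25 deg C, pH + pOH = 14.
pOH = 14 - pH = 14 - 3.22
pOH = 10.78:

10.78


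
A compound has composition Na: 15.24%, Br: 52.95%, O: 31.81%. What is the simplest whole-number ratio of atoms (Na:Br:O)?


Assume 100 g of compound, divide each mass% by atomic mass to get moles, then normalize by the smallest to get a raw atom ratio.
Moles per 100 g: Na: 15.24/22.99 = 0.6629, Br: 52.95/79.904 = 0.6627, O: 31.81/15.999 = 1.9882
Raw ratio (divide by min = 0.6627): Na: 1.0, Br: 1.0, O: 3.0
Multiply by 1 to clear fractions: Na: 1.0 ~= 1, Br: 1.0 ~= 1, O: 3.0 ~= 3
Reduce by GCD to get the simplest whole-number ratio:

1:1:3


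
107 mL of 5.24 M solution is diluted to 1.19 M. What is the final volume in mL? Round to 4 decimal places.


Dilution: M1*V1 = M2*V2, solve for V2.
V2 = M1*V1 / M2
V2 = 5.24 * 107 / 1.19
V2 = 560.68 / 1.19
V2 = 471.15966387 mL, rounded to 4 dp:

471.1597 mL


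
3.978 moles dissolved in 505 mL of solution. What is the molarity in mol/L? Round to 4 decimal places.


Convert volume to liters: V_L = V_mL / 1000.
V_L = 505 / 1000 = 0.505 L
M = n / V_L = 3.978 / 0.505
M = 7.87722772 mol/L, rounded to 4 dp:

7.8772 mol/L


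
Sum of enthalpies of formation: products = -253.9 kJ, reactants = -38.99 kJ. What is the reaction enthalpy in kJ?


dH_rxn = sum(dH_f products) - sum(dH_f reactants)
dH_rxn = -253.9 - (-38.99)
dH_rxn = -214.91 kJ:

-214.91 kJ


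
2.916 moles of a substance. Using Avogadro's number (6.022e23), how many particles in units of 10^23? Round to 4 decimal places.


N = n * NA, then divide by 1e23 for the requested units.
N / 1e23 = n * 6.022
N / 1e23 = 2.916 * 6.022
N / 1e23 = 17.560152, rounded to 4 dp:

17.5602


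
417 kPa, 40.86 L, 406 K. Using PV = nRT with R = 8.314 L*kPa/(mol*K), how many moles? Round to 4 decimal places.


PV = nRT, solve for n = PV / (RT).
PV = 417 * 40.86 = 17038.62
RT = 8.314 * 406 = 3375.484
n = 17038.62 / 3375.484
n = 5.04775611 mol, rounded to 4 dp:

5.0478 mol


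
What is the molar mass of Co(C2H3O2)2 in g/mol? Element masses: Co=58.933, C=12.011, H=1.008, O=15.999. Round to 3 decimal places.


M = sum(count * atomic_mass) over atoms.
M = 1*58.933 + 4*12.011 + 6*1.008 + 4*15.999
M = 58.933 + 48.044 + 6.048 + 63.996
M = 177.021 g/mol, rounded to 3 dp:

177.021 g/mol


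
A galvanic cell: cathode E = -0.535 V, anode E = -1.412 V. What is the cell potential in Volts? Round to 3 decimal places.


Standard cell potential: E_cell = E_cathode - E_anode.
E_cell = -0.535 - (-1.412)
E_cell = 0.877 V, rounded to 3 dp:

0.877 V


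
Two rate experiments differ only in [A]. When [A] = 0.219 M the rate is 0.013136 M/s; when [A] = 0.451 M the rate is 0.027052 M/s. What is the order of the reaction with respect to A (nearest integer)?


Rate is proportional to [A]^n, so rate2/rate1 = ([A]2/[A]1)^n. Take logs to solve for n.
rate2/rate1 = 0.027052 / 0.013136 = 2.0594
[A]2/[A]1 = 0.451 / 0.219 = 2.0594
n = ln(2.0594) / ln(2.0594) = 1.0
Nearest integer order:

1


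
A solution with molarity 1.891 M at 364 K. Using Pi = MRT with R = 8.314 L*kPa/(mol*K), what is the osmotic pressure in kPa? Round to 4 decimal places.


Osmotic pressure (van't Hoff): Pi = M*R*T.
RT = 8.314 * 364 = 3026.296
Pi = 1.891 * 3026.296
Pi = 5722.725736 kPa, rounded to 4 dp:

5722.7257 kPa


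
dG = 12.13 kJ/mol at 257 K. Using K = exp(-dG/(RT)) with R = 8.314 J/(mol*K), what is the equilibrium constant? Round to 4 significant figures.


dG is in kJ/mol; multiply by 1000 to match R in J/(mol*K).
RT = 8.314 * 257 = 2136.698 J/mol
exponent = -dG*1000 / (RT) = -(12.13*1000) / 2136.698 = -5.67698383
K = exp(-5.67698383)
K = 0.0034238699, rounded to 4 significant figures:

0.003424


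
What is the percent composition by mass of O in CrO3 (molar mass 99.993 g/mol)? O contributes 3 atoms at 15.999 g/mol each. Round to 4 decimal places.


pct = 100 * (n_elem * M_elem) / M_total
mass_contribution = 3 * 15.999 = 47.997 g/mol
pct = 100 * 47.997 / 99.993
pct = 48.00036003 %, rounded to 4 dp:

48.0004 %


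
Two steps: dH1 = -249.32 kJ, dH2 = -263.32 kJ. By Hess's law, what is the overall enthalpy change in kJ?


Hess's law: enthalpy is a state function, so add the step enthalpies.
dH_total = dH1 + dH2 = -249.32 + (-263.32)
dH_total = -512.64 kJ:

-512.64 kJ


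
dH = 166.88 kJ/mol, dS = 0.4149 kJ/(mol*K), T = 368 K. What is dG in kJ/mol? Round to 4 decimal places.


Gibbs: dG = dH - T*dS (consistent units, dS already in kJ/(mol*K)).
T*dS = 368 * 0.4149 = 152.6832
dG = 166.88 - (152.6832)
dG = 14.1968 kJ/mol, rounded to 4 dp:

14.1968 kJ/mol


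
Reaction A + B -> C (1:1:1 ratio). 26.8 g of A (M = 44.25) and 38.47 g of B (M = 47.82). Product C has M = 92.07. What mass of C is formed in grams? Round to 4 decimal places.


Find moles of each reactant; the smaller value is the limiting reagent in a 1:1:1 reaction, so moles_C equals moles of the limiter.
n_A = mass_A / M_A = 26.8 / 44.25 = 0.60565 mol
n_B = mass_B / M_B = 38.47 / 47.82 = 0.804475 mol
Limiting reagent: A (smaller), n_limiting = 0.60565 mol
mass_C = n_limiting * M_C = 0.60565 * 92.07
mass_C = 55.7621955 g, rounded to 4 dp:

55.7622 g


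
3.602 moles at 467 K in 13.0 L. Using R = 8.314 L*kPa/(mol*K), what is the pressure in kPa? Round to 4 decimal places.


PV = nRT, solve for P = nRT / V.
nRT = 3.602 * 8.314 * 467 = 13985.2621
P = 13985.2621 / 13.0
P = 1075.78939231 kPa, rounded to 4 dp:

1075.7894 kPa


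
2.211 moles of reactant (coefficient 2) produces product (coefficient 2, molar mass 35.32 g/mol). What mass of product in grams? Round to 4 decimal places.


Use the coefficient ratio to convert reactant moles to product moles, then multiply by the product's molar mass.
moles_P = moles_R * (coeff_P / coeff_R) = 2.211 * (2/2) = 2.211
mass_P = moles_P * M_P = 2.211 * 35.32
mass_P = 78.09252 g, rounded to 4 dp:

78.0925 g


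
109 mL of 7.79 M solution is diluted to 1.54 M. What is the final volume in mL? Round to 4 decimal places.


Dilution: M1*V1 = M2*V2, solve for V2.
V2 = M1*V1 / M2
V2 = 7.79 * 109 / 1.54
V2 = 849.11 / 1.54
V2 = 551.37012987 mL, rounded to 4 dp:

551.3701 mL


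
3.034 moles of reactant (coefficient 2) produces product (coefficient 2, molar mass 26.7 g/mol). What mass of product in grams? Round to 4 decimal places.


Use the coefficient ratio to convert reactant moles to product moles, then multiply by the product's molar mass.
moles_P = moles_R * (coeff_P / coeff_R) = 3.034 * (2/2) = 3.034
mass_P = moles_P * M_P = 3.034 * 26.7
mass_P = 81.0078 g, rounded to 4 dp:

81.0078 g


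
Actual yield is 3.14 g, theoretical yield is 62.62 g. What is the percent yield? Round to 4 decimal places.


% yield = 100 * actual / theoretical
% yield = 100 * 3.14 / 62.62
% yield = 5.0143724 %, rounded to 4 dp:

5.0144 %


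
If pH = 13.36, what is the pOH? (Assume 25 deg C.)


At 25 deg C, pH + pOH = 14.
pOH = 14 - pH = 14 - 13.36
pOH = 0.64:

0.64


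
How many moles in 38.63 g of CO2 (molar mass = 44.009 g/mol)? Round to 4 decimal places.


n = mass / M
n = 38.63 / 44.009
n = 0.877775 mol, rounded to 4 dp:

0.8778 mol


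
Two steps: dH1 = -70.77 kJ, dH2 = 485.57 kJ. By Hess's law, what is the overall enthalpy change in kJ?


Hess's law: enthalpy is a state function, so add the step enthalpies.
dH_total = dH1 + dH2 = -70.77 + (485.57)
dH_total = 414.8 kJ:

414.80 kJ


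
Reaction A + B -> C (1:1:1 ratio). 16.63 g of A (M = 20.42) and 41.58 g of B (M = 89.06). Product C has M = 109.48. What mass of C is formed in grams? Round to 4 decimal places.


Find moles of each reactant; the smaller value is the limiting reagent in a 1:1:1 reaction, so moles_C equals moles of the limiter.
n_A = mass_A / M_A = 16.63 / 20.42 = 0.814398 mol
n_B = mass_B / M_B = 41.58 / 89.06 = 0.466876 mol
Limiting reagent: B (smaller), n_limiting = 0.466876 mol
mass_C = n_limiting * M_C = 0.466876 * 109.48
mass_C = 51.11358448 g, rounded to 4 dp:

51.1136 g


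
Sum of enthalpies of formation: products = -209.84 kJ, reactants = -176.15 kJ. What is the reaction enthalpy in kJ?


dH_rxn = sum(dH_f products) - sum(dH_f reactants)
dH_rxn = -209.84 - (-176.15)
dH_rxn = -33.69 kJ:

-33.69 kJ


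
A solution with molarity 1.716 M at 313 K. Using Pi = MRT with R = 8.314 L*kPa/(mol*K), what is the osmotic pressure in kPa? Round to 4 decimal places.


Osmotic pressure (van't Hoff): Pi = M*R*T.
RT = 8.314 * 313 = 2602.282
Pi = 1.716 * 2602.282
Pi = 4465.515912 kPa, rounded to 4 dp:

4465.5159 kPa


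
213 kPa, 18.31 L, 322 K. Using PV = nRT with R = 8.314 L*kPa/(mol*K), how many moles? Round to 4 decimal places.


PV = nRT, solve for n = PV / (RT).
PV = 213 * 18.31 = 3900.03
RT = 8.314 * 322 = 2677.108
n = 3900.03 / 2677.108
n = 1.45680712 mol, rounded to 4 dp:

1.4568 mol


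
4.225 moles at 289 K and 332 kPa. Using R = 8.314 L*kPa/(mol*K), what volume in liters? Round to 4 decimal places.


PV = nRT, solve for V = nRT / P.
nRT = 4.225 * 8.314 * 289 = 10151.6018
V = 10151.6018 / 332
V = 30.57711386 L, rounded to 4 dp:

30.5771 L


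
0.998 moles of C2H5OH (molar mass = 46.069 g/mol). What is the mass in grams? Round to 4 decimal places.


mass = n * M
mass = 0.998 * 46.069
mass = 45.976862 g, rounded to 4 dp:

45.9769 g


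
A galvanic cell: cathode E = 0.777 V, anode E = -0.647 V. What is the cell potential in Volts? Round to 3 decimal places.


Standard cell potential: E_cell = E_cathode - E_anode.
E_cell = 0.777 - (-0.647)
E_cell = 1.424 V, rounded to 3 dp:

1.424 V


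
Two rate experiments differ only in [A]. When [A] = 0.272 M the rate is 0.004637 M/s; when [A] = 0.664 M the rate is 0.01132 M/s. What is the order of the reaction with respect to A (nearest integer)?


Rate is proportional to [A]^n, so rate2/rate1 = ([A]2/[A]1)^n. Take logs to solve for n.
rate2/rate1 = 0.01132 / 0.004637 = 2.4412
[A]2/[A]1 = 0.664 / 0.272 = 2.4412
n = ln(2.4412) / ln(2.4412) = 1.0
Nearest integer order:

1


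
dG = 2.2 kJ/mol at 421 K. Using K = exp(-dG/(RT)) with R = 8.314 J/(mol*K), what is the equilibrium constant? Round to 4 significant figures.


dG is in kJ/mol; multiply by 1000 to match R in J/(mol*K).
RT = 8.314 * 421 = 3500.194 J/mol
exponent = -dG*1000 / (RT) = -(2.2*1000) / 3500.194 = -0.62853659
K = exp(-0.62853659)
K = 0.53337177, rounded to 4 significant figures:

0.5334


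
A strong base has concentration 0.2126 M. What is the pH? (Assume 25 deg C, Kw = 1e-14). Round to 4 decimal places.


A strong base dissociates completely, so [OH-] equals the given concentration.
pOH = -log10([OH-]) = -log10(0.2126) = 0.672437
pH = 14 - pOH = 14 - 0.672437
pH = 13.327563, rounded to 4 dp:

13.3276


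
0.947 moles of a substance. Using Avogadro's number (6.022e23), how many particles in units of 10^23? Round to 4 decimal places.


N = n * NA, then divide by 1e23 for the requested units.
N / 1e23 = n * 6.022
N / 1e23 = 0.947 * 6.022
N / 1e23 = 5.702834, rounded to 4 dp:

5.7028


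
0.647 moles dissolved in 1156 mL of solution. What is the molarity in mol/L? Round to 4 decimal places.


Convert volume to liters: V_L = V_mL / 1000.
V_L = 1156 / 1000 = 1.156 L
M = n / V_L = 0.647 / 1.156
M = 0.55968858 mol/L, rounded to 4 dp:

0.5597 mol/L


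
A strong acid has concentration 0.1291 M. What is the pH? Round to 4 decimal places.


A strong acid dissociates completely, so [H+] equals the given concentration.
pH = -log10([H+]) = -log10(0.1291)
pH = 0.88907376, rounded to 4 dp:

0.8891


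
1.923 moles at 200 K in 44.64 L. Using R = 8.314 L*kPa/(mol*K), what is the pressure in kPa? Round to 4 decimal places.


PV = nRT, solve for P = nRT / V.
nRT = 1.923 * 8.314 * 200 = 3197.5644
P = 3197.5644 / 44.64
P = 71.63002688 kPa, rounded to 4 dp:

71.6300 kPa


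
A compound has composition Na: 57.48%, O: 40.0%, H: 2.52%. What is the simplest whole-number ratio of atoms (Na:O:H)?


Assume 100 g of compound, divide each mass% by atomic mass to get moles, then normalize by the smallest to get a raw atom ratio.
Moles per 100 g: Na: 57.48/22.99 = 2.5002, O: 40.0/15.999 = 2.5002, H: 2.52/1.008 = 2.5
Raw ratio (divide by min = 2.5): Na: 1.0, O: 1.0, H: 1.0
Multiply by 1 to clear fractions: Na: 1.0 ~= 1, O: 1.0 ~= 1, H: 1.0 ~= 1
Reduce by GCD to get the simplest whole-number ratio:

1:1:1


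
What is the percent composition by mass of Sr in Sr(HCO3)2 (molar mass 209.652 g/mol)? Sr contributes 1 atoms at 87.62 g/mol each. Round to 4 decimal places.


pct = 100 * (n_elem * M_elem) / M_total
mass_contribution = 1 * 87.62 = 87.62 g/mol
pct = 100 * 87.62 / 209.652
pct = 41.79306661 %, rounded to 4 dp:

41.7931 %


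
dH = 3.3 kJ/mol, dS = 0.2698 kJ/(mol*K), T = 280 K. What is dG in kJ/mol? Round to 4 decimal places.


Gibbs: dG = dH - T*dS (consistent units, dS already in kJ/(mol*K)).
T*dS = 280 * 0.2698 = 75.544
dG = 3.3 - (75.544)
dG = -72.244 kJ/mol, rounded to 4 dp:

-72.2440 kJ/mol


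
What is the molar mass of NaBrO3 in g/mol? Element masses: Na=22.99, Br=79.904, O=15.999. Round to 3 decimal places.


M = sum(count * atomic_mass) over atoms.
M = 1*22.99 + 1*79.904 + 3*15.999
M = 22.99 + 79.904 + 47.997
M = 150.891 g/mol, rounded to 3 dp:

150.891 g/mol


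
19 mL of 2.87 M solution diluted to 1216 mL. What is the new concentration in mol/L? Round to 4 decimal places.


Dilution: M1*V1 = M2*V2, solve for M2.
M2 = M1*V1 / V2
M2 = 2.87 * 19 / 1216
M2 = 54.53 / 1216
M2 = 0.04484375 mol/L, rounded to 4 dp:

0.0448 mol/L


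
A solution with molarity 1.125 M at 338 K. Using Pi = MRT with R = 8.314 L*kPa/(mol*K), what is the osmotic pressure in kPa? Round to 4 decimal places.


Osmotic pressure (van't Hoff): Pi = M*R*T.
RT = 8.314 * 338 = 2810.132
Pi = 1.125 * 2810.132
Pi = 3161.3985 kPa, rounded to 4 dp:

3161.3985 kPa


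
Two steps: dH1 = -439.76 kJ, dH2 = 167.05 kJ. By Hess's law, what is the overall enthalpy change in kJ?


Hess's law: enthalpy is a state function, so add the step enthalpies.
dH_total = dH1 + dH2 = -439.76 + (167.05)
dH_total = -272.71 kJ:

-272.71 kJ


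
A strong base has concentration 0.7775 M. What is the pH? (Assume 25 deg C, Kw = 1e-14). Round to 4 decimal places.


A strong base dissociates completely, so [OH-] equals the given concentration.
pOH = -log10([OH-]) = -log10(0.7775) = 0.1093
pH = 14 - pOH = 14 - 0.1093
pH = 13.8907, rounded to 4 dp:

13.8907


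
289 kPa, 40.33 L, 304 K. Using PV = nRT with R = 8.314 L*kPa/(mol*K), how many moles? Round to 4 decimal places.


PV = nRT, solve for n = PV / (RT).
PV = 289 * 40.33 = 11655.37
RT = 8.314 * 304 = 2527.456
n = 11655.37 / 2527.456
n = 4.61150263 mol, rounded to 4 dp:

4.6115 mol


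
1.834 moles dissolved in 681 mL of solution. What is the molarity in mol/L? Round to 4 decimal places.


Convert volume to liters: V_L = V_mL / 1000.
V_L = 681 / 1000 = 0.681 L
M = n / V_L = 1.834 / 0.681
M = 2.69309838 mol/L, rounded to 4 dp:

2.6931 mol/L


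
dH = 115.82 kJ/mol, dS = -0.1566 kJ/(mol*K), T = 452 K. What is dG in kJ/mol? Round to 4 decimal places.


Gibbs: dG = dH - T*dS (consistent units, dS already in kJ/(mol*K)).
T*dS = 452 * -0.1566 = -70.7832
dG = 115.82 - (-70.7832)
dG = 186.6032 kJ/mol, rounded to 4 dp:

186.6032 kJ/mol


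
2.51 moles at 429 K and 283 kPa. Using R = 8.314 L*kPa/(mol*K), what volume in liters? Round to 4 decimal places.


PV = nRT, solve for V = nRT / P.
nRT = 2.51 * 8.314 * 429 = 8952.4321
V = 8952.4321 / 283
V = 31.63403569 L, rounded to 4 dp:

31.6340 L


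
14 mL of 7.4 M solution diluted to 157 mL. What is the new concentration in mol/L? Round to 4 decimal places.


Dilution: M1*V1 = M2*V2, solve for M2.
M2 = M1*V1 / V2
M2 = 7.4 * 14 / 157
M2 = 103.6 / 157
M2 = 0.65987261 mol/L, rounded to 4 dp:

0.6599 mol/L


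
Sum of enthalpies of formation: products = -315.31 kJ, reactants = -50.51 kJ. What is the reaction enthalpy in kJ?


dH_rxn = sum(dH_f products) - sum(dH_f reactants)
dH_rxn = -315.31 - (-50.51)
dH_rxn = -264.8 kJ:

-264.80 kJ


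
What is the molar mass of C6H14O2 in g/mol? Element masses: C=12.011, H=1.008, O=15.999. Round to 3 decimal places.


M = sum(count * atomic_mass) over atoms.
M = 6*12.011 + 14*1.008 + 2*15.999
M = 72.066 + 14.112 + 31.998
M = 118.176 g/mol, rounded to 3 dp:

118.176 g/mol


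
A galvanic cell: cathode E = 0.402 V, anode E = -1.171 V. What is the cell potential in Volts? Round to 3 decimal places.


Standard cell potential: E_cell = E_cathode - E_anode.
E_cell = 0.402 - (-1.171)
E_cell = 1.573 V, rounded to 3 dp:

1.573 V


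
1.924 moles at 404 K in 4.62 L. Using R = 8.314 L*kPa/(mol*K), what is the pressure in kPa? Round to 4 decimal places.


PV = nRT, solve for P = nRT / V.
nRT = 1.924 * 8.314 * 404 = 6462.4389
P = 6462.4389 / 4.62
P = 1398.7962987 kPa, rounded to 4 dp:

1398.7963 kPa


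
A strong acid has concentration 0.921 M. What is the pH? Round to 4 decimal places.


A strong acid dissociates completely, so [H+] equals the given concentration.
pH = -log10([H+]) = -log10(0.921)
pH = 0.03574037, rounded to 4 dp:

0.0357


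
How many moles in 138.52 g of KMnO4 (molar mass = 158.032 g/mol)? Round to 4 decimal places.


n = mass / M
n = 138.52 / 158.032
n = 0.87653134 mol, rounded to 4 dp:

0.8765 mol


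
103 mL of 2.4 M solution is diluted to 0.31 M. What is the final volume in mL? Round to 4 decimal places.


Dilution: M1*V1 = M2*V2, solve for V2.
V2 = M1*V1 / M2
V2 = 2.4 * 103 / 0.31
V2 = 247.2 / 0.31
V2 = 797.41935484 mL, rounded to 4 dp:

797.4194 mL


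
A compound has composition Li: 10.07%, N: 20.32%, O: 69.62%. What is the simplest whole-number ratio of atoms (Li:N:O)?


Assume 100 g of compound, divide each mass% by atomic mass to get moles, then normalize by the smallest to get a raw atom ratio.
Moles per 100 g: Li: 10.07/6.941 = 1.4508, N: 20.32/14.007 = 1.4507, O: 69.62/15.999 = 4.3515
Raw ratio (divide by min = 1.4507): Li: 1.0, N: 1.0, O: 3.0
Multiply by 1 to clear fractions: Li: 1.0 ~= 1, N: 1.0 ~= 1, O: 3.0 ~= 3
Reduce by GCD to get the simplest whole-number ratio:

1:1:3


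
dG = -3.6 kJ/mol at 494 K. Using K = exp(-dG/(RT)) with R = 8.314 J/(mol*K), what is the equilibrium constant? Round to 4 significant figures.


dG is in kJ/mol; multiply by 1000 to match R in J/(mol*K).
RT = 8.314 * 494 = 4107.116 J/mol
exponent = -dG*1000 / (RT) = -(-3.6*1000) / 4107.116 = 0.87652747
K = exp(0.87652747)
K = 2.4025423, rounded to 4 significant figures:

2.403


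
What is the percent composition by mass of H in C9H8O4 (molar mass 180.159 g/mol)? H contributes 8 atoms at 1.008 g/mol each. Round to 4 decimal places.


pct = 100 * (n_elem * M_elem) / M_total
mass_contribution = 8 * 1.008 = 8.064 g/mol
pct = 100 * 8.064 / 180.159
pct = 4.47604616 %, rounded to 4 dp:

4.4760 %


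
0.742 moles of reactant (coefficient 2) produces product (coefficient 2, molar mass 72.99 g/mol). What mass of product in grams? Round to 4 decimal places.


Use the coefficient ratio to convert reactant moles to product moles, then multiply by the product's molar mass.
moles_P = moles_R * (coeff_P / coeff_R) = 0.742 * (2/2) = 0.742
mass_P = moles_P * M_P = 0.742 * 72.99
mass_P = 54.15858 g, rounded to 4 dp:

54.1586 g


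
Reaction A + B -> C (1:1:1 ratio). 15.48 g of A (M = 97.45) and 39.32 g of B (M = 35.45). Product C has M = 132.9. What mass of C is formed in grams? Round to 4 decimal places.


Find moles of each reactant; the smaller value is the limiting reagent in a 1:1:1 reaction, so moles_C equals moles of the limiter.
n_A = mass_A / M_A = 15.48 / 97.45 = 0.158851 mol
n_B = mass_B / M_B = 39.32 / 35.45 = 1.109168 mol
Limiting reagent: A (smaller), n_limiting = 0.158851 mol
mass_C = n_limiting * M_C = 0.158851 * 132.9
mass_C = 21.1112979 g, rounded to 4 dp:

21.1113 g


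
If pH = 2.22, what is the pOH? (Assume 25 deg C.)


At 25 deg C, pH + pOH = 14.
pOH = 14 - pH = 14 - 2.22
pOH = 11.78:

11.78


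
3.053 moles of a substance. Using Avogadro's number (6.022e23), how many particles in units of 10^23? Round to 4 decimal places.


N = n * NA, then divide by 1e23 for the requested units.
N / 1e23 = n * 6.022
N / 1e23 = 3.053 * 6.022
N / 1e23 = 18.385166, rounded to 4 dp:

18.3852


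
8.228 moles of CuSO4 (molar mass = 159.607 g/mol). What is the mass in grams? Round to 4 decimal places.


mass = n * M
mass = 8.228 * 159.607
mass = 1313.246396 g, rounded to 4 dp:

1313.2464 g


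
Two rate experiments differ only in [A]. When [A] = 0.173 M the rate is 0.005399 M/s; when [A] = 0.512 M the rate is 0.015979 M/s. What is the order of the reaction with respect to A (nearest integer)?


Rate is proportional to [A]^n, so rate2/rate1 = ([A]2/[A]1)^n. Take logs to solve for n.
rate2/rate1 = 0.015979 / 0.005399 = 2.9596
[A]2/[A]1 = 0.512 / 0.173 = 2.9595
n = ln(2.9596) / ln(2.9595) = 1.0
Nearest integer order:

1


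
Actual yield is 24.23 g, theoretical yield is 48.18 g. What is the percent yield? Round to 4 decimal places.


% yield = 100 * actual / theoretical
% yield = 100 * 24.23 / 48.18
% yield = 50.290577 %, rounded to 4 dp:

50.2906 %


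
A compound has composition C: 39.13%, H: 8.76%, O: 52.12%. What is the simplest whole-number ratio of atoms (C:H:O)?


Assume 100 g of compound, divide each mass% by atomic mass to get moles, then normalize by the smallest to get a raw atom ratio.
Moles per 100 g: C: 39.13/12.011 = 3.2578, H: 8.76/1.008 = 8.6905, O: 52.12/15.999 = 3.2577
Raw ratio (divide by min = 3.2577): C: 1.0, H: 2.668, O: 1.0
Multiply by 3 to clear fractions: C: 3.0 ~= 3, H: 8.003 ~= 8, O: 3.0 ~= 3
Reduce by GCD to get the simplest whole-number ratio:

3:8:3


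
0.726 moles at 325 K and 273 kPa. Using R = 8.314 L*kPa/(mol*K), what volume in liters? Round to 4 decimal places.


PV = nRT, solve for V = nRT / P.
nRT = 0.726 * 8.314 * 325 = 1961.6883
V = 1961.6883 / 273
V = 7.18567143 L, rounded to 4 dp:

7.1857 L


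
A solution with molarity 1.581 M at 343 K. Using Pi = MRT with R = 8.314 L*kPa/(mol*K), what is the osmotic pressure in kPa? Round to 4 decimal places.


Osmotic pressure (van't Hoff): Pi = M*R*T.
RT = 8.314 * 343 = 2851.702
Pi = 1.581 * 2851.702
Pi = 4508.540862 kPa, rounded to 4 dp:

4508.5409 kPa


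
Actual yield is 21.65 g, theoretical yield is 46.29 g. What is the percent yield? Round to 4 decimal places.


% yield = 100 * actual / theoretical
% yield = 100 * 21.65 / 46.29
% yield = 46.77036077 %, rounded to 4 dp:

46.7704 %


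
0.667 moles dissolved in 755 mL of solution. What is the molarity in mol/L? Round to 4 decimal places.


Convert volume to liters: V_L = V_mL / 1000.
V_L = 755 / 1000 = 0.755 L
M = n / V_L = 0.667 / 0.755
M = 0.88344371 mol/L, rounded to 4 dp:

0.8834 mol/L


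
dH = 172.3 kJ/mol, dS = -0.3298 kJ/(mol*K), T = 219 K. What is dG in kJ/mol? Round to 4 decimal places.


Gibbs: dG = dH - T*dS (consistent units, dS already in kJ/(mol*K)).
T*dS = 219 * -0.3298 = -72.2262
dG = 172.3 - (-72.2262)
dG = 244.5262 kJ/mol, rounded to 4 dp:

244.5262 kJ/mol


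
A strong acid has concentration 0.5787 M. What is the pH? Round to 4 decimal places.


A strong acid dissociates completely, so [H+] equals the given concentration.
pH = -log10([H+]) = -log10(0.5787)
pH = 0.23754652, rounded to 4 dp:

0.2375


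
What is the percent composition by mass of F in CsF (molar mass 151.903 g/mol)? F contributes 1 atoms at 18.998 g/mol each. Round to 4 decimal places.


pct = 100 * (n_elem * M_elem) / M_total
mass_contribution = 1 * 18.998 = 18.998 g/mol
pct = 100 * 18.998 / 151.903
pct = 12.50666544 %, rounded to 4 dp:

12.5067 %


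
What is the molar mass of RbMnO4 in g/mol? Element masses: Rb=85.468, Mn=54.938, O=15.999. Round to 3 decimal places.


M = sum(count * atomic_mass) over atoms.
M = 1*85.468 + 1*54.938 + 4*15.999
M = 85.468 + 54.938 + 63.996
M = 204.402 g/mol, rounded to 3 dp:

204.402 g/mol


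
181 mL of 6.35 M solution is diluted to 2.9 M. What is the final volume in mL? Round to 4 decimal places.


Dilution: M1*V1 = M2*V2, solve for V2.
V2 = M1*V1 / M2
V2 = 6.35 * 181 / 2.9
V2 = 1149.35 / 2.9
V2 = 396.32758621 mL, rounded to 4 dp:

396.3276 mL


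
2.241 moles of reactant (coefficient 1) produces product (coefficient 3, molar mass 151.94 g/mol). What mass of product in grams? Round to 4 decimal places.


Use the coefficient ratio to convert reactant moles to product moles, then multiply by the product's molar mass.
moles_P = moles_R * (coeff_P / coeff_R) = 2.241 * (3/1) = 6.723
mass_P = moles_P * M_P = 6.723 * 151.94
mass_P = 1021.49262 g, rounded to 4 dp:

1021.4926 g


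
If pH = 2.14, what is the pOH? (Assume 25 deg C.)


At 25 deg C, pH + pOH = 14.
pOH = 14 - pH = 14 - 2.14
pOH = 11.86:

11.86


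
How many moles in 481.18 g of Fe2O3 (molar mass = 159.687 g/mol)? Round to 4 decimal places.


n = mass / M
n = 481.18 / 159.687
n = 3.01326971 mol, rounded to 4 dp:

3.0133 mol


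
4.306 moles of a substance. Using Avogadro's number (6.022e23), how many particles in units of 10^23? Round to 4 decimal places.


N = n * NA, then divide by 1e23 for the requested units.
N / 1e23 = n * 6.022
N / 1e23 = 4.306 * 6.022
N / 1e23 = 25.930732, rounded to 4 dp:

25.9307


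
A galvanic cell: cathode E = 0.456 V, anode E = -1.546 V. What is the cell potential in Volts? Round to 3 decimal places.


Standard cell potential: E_cell = E_cathode - E_anode.
E_cell = 0.456 - (-1.546)
E_cell = 2.002 V, rounded to 3 dp:

2.002 V


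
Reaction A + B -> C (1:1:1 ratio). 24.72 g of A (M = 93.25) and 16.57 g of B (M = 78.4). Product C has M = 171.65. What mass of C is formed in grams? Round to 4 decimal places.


Find moles of each reactant; the smaller value is the limiting reagent in a 1:1:1 reaction, so moles_C equals moles of the limiter.
n_A = mass_A / M_A = 24.72 / 93.25 = 0.265094 mol
n_B = mass_B / M_B = 16.57 / 78.4 = 0.211352 mol
Limiting reagent: B (smaller), n_limiting = 0.211352 mol
mass_C = n_limiting * M_C = 0.211352 * 171.65
mass_C = 36.2785708 g, rounded to 4 dp:

36.2786 g


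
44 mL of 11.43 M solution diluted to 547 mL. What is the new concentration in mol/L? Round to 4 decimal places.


Dilution: M1*V1 = M2*V2, solve for M2.
M2 = M1*V1 / V2
M2 = 11.43 * 44 / 547
M2 = 502.92 / 547
M2 = 0.91941499 mol/L, rounded to 4 dp:

0.9194 mol/L


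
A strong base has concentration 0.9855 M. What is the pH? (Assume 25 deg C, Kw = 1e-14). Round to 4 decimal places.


A strong base dissociates completely, so [OH-] equals the given concentration.
pOH = -log10([OH-]) = -log10(0.9855) = 0.006343
pH = 14 - pOH = 14 - 0.006343
pH = 13.993657, rounded to 4 dp:

13.9937


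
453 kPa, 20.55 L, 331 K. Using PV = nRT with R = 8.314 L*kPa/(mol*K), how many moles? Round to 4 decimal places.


PV = nRT, solve for n = PV / (RT).
PV = 453 * 20.55 = 9309.15
RT = 8.314 * 331 = 2751.934
n = 9309.15 / 2751.934
n = 3.38276645 mol, rounded to 4 dp:

3.3828 mol


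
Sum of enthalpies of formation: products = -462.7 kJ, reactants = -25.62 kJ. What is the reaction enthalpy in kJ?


dH_rxn = sum(dH_f products) - sum(dH_f reactants)
dH_rxn = -462.7 - (-25.62)
dH_rxn = -437.08 kJ:

-437.08 kJ


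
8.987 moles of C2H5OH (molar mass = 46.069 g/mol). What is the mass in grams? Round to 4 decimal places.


mass = n * M
mass = 8.987 * 46.069
mass = 414.022103 g, rounded to 4 dp:

414.0221 g


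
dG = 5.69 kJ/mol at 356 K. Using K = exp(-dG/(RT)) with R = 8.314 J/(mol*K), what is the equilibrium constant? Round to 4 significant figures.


dG is in kJ/mol; multiply by 1000 to match R in J/(mol*K).
RT = 8.314 * 356 = 2959.784 J/mol
exponent = -dG*1000 / (RT) = -(5.69*1000) / 2959.784 = -1.92243758
K = exp(-1.92243758)
K = 0.14625003, rounded to 4 significant figures:

0.1463


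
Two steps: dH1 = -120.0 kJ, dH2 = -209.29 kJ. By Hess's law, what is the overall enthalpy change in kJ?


Hess's law: enthalpy is a state function, so add the step enthalpies.
dH_total = dH1 + dH2 = -120.0 + (-209.29)
dH_total = -329.29 kJ:

-329.29 kJ


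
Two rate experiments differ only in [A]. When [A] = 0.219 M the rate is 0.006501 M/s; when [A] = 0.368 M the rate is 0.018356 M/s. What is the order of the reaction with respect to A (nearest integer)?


Rate is proportional to [A]^n, so rate2/rate1 = ([A]2/[A]1)^n. Take logs to solve for n.
rate2/rate1 = 0.018356 / 0.006501 = 2.8236
[A]2/[A]1 = 0.368 / 0.219 = 1.6804
n = ln(2.8236) / ln(1.6804) = 2.0
Nearest integer order:

2


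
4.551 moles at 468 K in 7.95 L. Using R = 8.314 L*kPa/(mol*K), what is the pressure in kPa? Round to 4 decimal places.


PV = nRT, solve for P = nRT / V.
nRT = 4.551 * 8.314 * 468 = 17707.7226
P = 17707.7226 / 7.95
P = 2227.38649057 kPa, rounded to 4 dp:

2227.3865 kPa


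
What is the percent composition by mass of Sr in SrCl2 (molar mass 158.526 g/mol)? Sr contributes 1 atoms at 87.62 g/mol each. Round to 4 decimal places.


pct = 100 * (n_elem * M_elem) / M_total
mass_contribution = 1 * 87.62 = 87.62 g/mol
pct = 100 * 87.62 / 158.526
pct = 55.27169045 %, rounded to 4 dp:

55.2717 %


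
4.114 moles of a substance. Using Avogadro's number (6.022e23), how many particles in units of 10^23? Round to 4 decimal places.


N = n * NA, then divide by 1e23 for the requested units.
N / 1e23 = n * 6.022
N / 1e23 = 4.114 * 6.022
N / 1e23 = 24.774508, rounded to 4 dp:

24.7745


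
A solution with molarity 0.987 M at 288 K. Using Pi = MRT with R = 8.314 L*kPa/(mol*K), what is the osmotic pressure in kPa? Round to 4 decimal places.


Osmotic pressure (van't Hoff): Pi = M*R*T.
RT = 8.314 * 288 = 2394.432
Pi = 0.987 * 2394.432
Pi = 2363.304384 kPa, rounded to 4 dp:

2363.3044 kPa


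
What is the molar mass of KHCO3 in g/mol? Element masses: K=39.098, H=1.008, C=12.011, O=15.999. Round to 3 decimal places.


M = sum(count * atomic_mass) over atoms.
M = 1*39.098 + 1*1.008 + 1*12.011 + 3*15.999
M = 39.098 + 1.008 + 12.011 + 47.997
M = 100.114 g/mol, rounded to 3 dp:

100.114 g/mol


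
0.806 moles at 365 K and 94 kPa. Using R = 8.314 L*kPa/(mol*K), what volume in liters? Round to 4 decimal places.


PV = nRT, solve for V = nRT / P.
nRT = 0.806 * 8.314 * 365 = 2445.8957
V = 2445.8957 / 94
V = 26.02016702 L, rounded to 4 dp:

26.0202 L


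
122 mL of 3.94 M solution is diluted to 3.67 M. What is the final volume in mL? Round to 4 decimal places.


Dilution: M1*V1 = M2*V2, solve for V2.
V2 = M1*V1 / M2
V2 = 3.94 * 122 / 3.67
V2 = 480.68 / 3.67
V2 = 130.97547684 mL, rounded to 4 dp:

130.9755 mL


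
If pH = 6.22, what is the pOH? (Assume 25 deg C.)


At 25 deg C, pH + pOH = 14.
pOH = 14 - pH = 14 - 6.22
pOH = 7.78:

7.78


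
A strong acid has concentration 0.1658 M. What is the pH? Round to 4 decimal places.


A strong acid dissociates completely, so [H+] equals the given concentration.
pH = -log10([H+]) = -log10(0.1658)
pH = 0.78041547, rounded to 4 dp:

0.7804


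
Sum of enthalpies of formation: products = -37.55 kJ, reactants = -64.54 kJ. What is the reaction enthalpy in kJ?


dH_rxn = sum(dH_f products) - sum(dH_f reactants)
dH_rxn = -37.55 - (-64.54)
dH_rxn = 26.99 kJ:

26.99 kJ


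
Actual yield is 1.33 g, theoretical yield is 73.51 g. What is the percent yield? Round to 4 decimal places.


% yield = 100 * actual / theoretical
% yield = 100 * 1.33 / 73.51
% yield = 1.80927765 %, rounded to 4 dp:

1.8093 %


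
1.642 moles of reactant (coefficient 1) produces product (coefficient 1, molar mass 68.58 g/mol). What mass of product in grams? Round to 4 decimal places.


Use the coefficient ratio to convert reactant moles to product moles, then multiply by the product's molar mass.
moles_P = moles_R * (coeff_P / coeff_R) = 1.642 * (1/1) = 1.642
mass_P = moles_P * M_P = 1.642 * 68.58
mass_P = 112.60836 g, rounded to 4 dp:

112.6084 g


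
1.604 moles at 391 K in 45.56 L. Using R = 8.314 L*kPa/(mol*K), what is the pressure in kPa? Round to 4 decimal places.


PV = nRT, solve for P = nRT / V.
nRT = 1.604 * 8.314 * 391 = 5214.2415
P = 5214.2415 / 45.56
P = 114.44779412 kPa, rounded to 4 dp:

114.4478 kPa


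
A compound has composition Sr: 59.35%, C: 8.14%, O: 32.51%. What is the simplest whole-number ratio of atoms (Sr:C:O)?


Assume 100 g of compound, divide each mass% by atomic mass to get moles, then normalize by the smallest to get a raw atom ratio.
Moles per 100 g: Sr: 59.35/87.62 = 0.6774, C: 8.14/12.011 = 0.6777, O: 32.51/15.999 = 2.032
Raw ratio (divide by min = 0.6774): Sr: 1.0, C: 1.001, O: 3.0
Multiply by 1 to clear fractions: Sr: 1.0 ~= 1, C: 1.001 ~= 1, O: 3.0 ~= 3
Reduce by GCD to get the simplest whole-number ratio:

1:1:3


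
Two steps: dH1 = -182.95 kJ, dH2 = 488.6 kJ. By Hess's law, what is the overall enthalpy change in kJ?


Hess's law: enthalpy is a state function, so add the step enthalpies.
dH_total = dH1 + dH2 = -182.95 + (488.6)
dH_total = 305.65 kJ:

305.65 kJ


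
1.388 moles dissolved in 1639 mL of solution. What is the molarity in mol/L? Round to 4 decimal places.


Convert volume to liters: V_L = V_mL / 1000.
V_L = 1639 / 1000 = 1.639 L
M = n / V_L = 1.388 / 1.639
M = 0.84685784 mol/L, rounded to 4 dp:

0.8469 mol/L


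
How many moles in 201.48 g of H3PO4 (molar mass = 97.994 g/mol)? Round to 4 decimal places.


n = mass / M
n = 201.48 / 97.994
n = 2.05604425 mol, rounded to 4 dp:

2.0560 mol


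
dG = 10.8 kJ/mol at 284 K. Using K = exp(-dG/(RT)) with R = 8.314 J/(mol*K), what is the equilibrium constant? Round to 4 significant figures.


dG is in kJ/mol; multiply by 1000 to match R in J/(mol*K).
RT = 8.314 * 284 = 2361.176 J/mol
exponent = -dG*1000 / (RT) = -(10.8*1000) / 2361.176 = -4.57399194
K = exp(-4.57399194)
K = 0.010316694, rounded to 4 significant figures:

0.01032


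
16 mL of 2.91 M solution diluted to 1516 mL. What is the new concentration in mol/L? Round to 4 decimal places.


Dilution: M1*V1 = M2*V2, solve for M2.
M2 = M1*V1 / V2
M2 = 2.91 * 16 / 1516
M2 = 46.56 / 1516
M2 = 0.0307124 mol/L, rounded to 4 dp:

0.0307 mol/L


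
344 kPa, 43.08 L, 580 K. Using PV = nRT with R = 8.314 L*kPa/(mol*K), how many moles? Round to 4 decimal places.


PV = nRT, solve for n = PV / (RT).
PV = 344 * 43.08 = 14819.52
RT = 8.314 * 580 = 4822.12
n = 14819.52 / 4822.12
n = 3.0732375 mol, rounded to 4 dp:

3.0732 mol


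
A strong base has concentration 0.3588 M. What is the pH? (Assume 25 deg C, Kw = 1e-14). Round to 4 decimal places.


A strong base dissociates completely, so [OH-] equals the given concentration.
pOH = -log10([OH-]) = -log10(0.3588) = 0.445148
pH = 14 - pOH = 14 - 0.445148
pH = 13.554852, rounded to 4 dp:

13.5549


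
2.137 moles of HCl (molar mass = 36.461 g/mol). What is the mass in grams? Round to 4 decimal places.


mass = n * M
mass = 2.137 * 36.461
mass = 77.917157 g, rounded to 4 dp:

77.9172 g


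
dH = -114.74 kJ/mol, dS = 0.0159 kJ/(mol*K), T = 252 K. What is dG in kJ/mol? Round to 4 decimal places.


Gibbs: dG = dH - T*dS (consistent units, dS already in kJ/(mol*K)).
T*dS = 252 * 0.0159 = 4.0068
dG = -114.74 - (4.0068)
dG = -118.7468 kJ/mol, rounded to 4 dp:

-118.7468 kJ/mol


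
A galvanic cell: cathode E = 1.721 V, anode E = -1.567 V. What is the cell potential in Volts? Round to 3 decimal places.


Standard cell potential: E_cell = E_cathode - E_anode.
E_cell = 1.721 - (-1.567)
E_cell = 3.288 V, rounded to 3 dp:

3.288 V


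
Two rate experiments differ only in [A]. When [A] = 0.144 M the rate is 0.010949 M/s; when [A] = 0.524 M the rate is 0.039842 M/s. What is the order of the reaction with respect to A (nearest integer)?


Rate is proportional to [A]^n, so rate2/rate1 = ([A]2/[A]1)^n. Take logs to solve for n.
rate2/rate1 = 0.039842 / 0.010949 = 3.6389
[A]2/[A]1 = 0.524 / 0.144 = 3.6389
n = ln(3.6389) / ln(3.6389) = 1.0
Nearest integer order:

1


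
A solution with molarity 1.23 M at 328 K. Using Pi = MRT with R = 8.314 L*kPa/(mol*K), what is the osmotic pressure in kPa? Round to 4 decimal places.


Osmotic pressure (van't Hoff): Pi = M*R*T.
RT = 8.314 * 328 = 2726.992
Pi = 1.23 * 2726.992
Pi = 3354.20016 kPa, rounded to 4 dp:

3354.2002 kPa
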